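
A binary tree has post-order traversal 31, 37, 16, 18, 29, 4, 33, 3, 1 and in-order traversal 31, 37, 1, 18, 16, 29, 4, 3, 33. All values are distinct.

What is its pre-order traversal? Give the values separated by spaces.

1 37 31 3 4 29 18 16 33

The last element of post-order is the root; it splits in-order into left and right subtrees.
Root 1: left subtree has 2 nodes {31, 37}, right has 6 {18, 16, 29, 4, 3, 33}.
  Root 37: left subtree has 1 node {31}, right has 0 { }.
  Root 3: left subtree has 4 nodes {18, 16, 29, 4}, right has 1 {33}.
    Root 4: left subtree has 3 nodes {18, 16, 29}, right has 0 { }.
      Root 29: left subtree has 2 nodes {18, 16}, right has 0 { }.
        Root 18: left subtree has 0 nodes { }, right has 1 {16}.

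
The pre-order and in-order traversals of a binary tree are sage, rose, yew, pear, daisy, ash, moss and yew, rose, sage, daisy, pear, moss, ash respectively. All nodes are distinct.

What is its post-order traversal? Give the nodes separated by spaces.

The first element of pre-order is the root; it splits in-order into left and right subtrees.
Root sage: left subtree has 2 nodes {yew, rose}, right has 4 {daisy, pear, moss, ash}.
  Root rose: left subtree has 1 node {yew}, right has 0 { }.
  Root pear: left subtree has 1 node {daisy}, right has 2 {moss, ash}.
    Root ash: left subtree has 1 node {moss}, right has 0 { }.

yew rose daisy moss ash pear sage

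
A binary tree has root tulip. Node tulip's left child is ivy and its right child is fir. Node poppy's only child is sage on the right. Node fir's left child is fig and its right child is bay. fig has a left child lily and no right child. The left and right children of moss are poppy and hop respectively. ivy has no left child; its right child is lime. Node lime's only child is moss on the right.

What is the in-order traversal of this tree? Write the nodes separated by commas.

In-order visits the left subtree, then the node, then the right subtree.
At tulip: go left to ivy.
  At ivy: no left child.
  Visit ivy.
  At ivy: go right to lime.
    At lime: no left child.
    Visit lime.
    At lime: go right to moss.
      At moss: go left to poppy.
        At poppy: no left child.
        Visit poppy.
        At poppy: go right to sage.
          sage is a leaf — visit sage.
      Visit moss.
      At moss: go right to hop.
        hop is a leaf — visit hop.
Visit tulip.
At tulip: go right to fir.
  At fir: go left to fig.
    At fig: go left to lily.
      lily is a leaf — visit lily.
    Visit fig.
    At fig: no right child.
  Visit fir.
  At fir: go right to bay.
    bay is a leaf — visit bay.

ivy, lime, poppy, sage, moss, hop, tulip, lily, fig, fir, bay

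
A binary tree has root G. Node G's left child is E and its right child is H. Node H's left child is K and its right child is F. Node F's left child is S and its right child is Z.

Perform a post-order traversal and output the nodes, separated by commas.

E, K, S, Z, F, H, G

Post-order visits the left subtree, then the right subtree, then the node.
At G: go left to E.
  E is a leaf — visit E.
At G: go right to H.
  At H: go left to K.
    K is a leaf — visit K.
  At H: go right to F.
    At F: go left to S.
      S is a leaf — visit S.
    At F: go right to Z.
      Z is a leaf — visit Z.
    Visit F.
  Visit H.
Visit G.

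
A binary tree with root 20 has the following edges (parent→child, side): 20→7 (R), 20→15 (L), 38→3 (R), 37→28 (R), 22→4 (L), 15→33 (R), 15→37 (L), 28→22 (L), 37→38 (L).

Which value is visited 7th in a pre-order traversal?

22

Pre-order visits the node, then its left subtree, then its right subtree.
Visit 20.
At 20: go left to 15.
  Visit 15.
  At 15: go left to 37.
    Visit 37.
    At 37: go left to 38.
      Visit 38.
      At 38: no left child.
      At 38: go right to 3.
        3 is a leaf — visit 3.
    At 37: go right to 28.
      Visit 28.
      At 28: go left to 22.
        Visit 22.
        At 22: go left to 4.
          4 is a leaf — visit 4.
        At 22: no right child.
      At 28: no right child.
  At 15: go right to 33.
    33 is a leaf — visit 33.
At 20: go right to 7.
  7 is a leaf — visit 7.
Full pre-order sequence: 20, 15, 37, 38, 3, 28, 22, 4, 33, 7.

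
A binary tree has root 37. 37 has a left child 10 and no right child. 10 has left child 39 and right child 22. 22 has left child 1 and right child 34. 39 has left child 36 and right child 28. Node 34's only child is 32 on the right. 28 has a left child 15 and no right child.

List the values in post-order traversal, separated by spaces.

36 15 28 39 1 32 34 22 10 37

Post-order visits the left subtree, then the right subtree, then the node.
At 37: go left to 10.
  At 10: go left to 39.
    At 39: go left to 36.
      36 is a leaf — visit 36.
    At 39: go right to 28.
      At 28: go left to 15.
        15 is a leaf — visit 15.
      At 28: no right child.
      Visit 28.
    Visit 39.
  At 10: go right to 22.
    At 22: go left to 1.
      1 is a leaf — visit 1.
    At 22: go right to 34.
      At 34: no left child.
      At 34: go right to 32.
        32 is a leaf — visit 32.
      Visit 34.
    Visit 22.
  Visit 10.
At 37: no right child.
Visit 37.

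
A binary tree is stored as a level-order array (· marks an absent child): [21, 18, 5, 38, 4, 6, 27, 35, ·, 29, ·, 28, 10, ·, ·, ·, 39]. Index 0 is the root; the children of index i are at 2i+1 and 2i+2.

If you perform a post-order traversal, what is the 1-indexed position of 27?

Post-order visits the left subtree, then the right subtree, then the node.
At 21: go left to 18.
  At 18: go left to 38.
    At 38: go left to 35.
      At 35: no left child.
      At 35: go right to 39.
        39 is a leaf — visit 39.
      Visit 35.
    At 38: no right child.
    Visit 38.
  At 18: go right to 4.
    At 4: go left to 29.
      29 is a leaf — visit 29.
    At 4: no right child.
    Visit 4.
  Visit 18.
At 21: go right to 5.
  At 5: go left to 6.
    At 6: go left to 28.
      28 is a leaf — visit 28.
    At 6: go right to 10.
      10 is a leaf — visit 10.
    Visit 6.
  At 5: go right to 27.
    27 is a leaf — visit 27.
  Visit 5.
Visit 21.
Full post-order sequence: 39, 35, 38, 29, 4, 18, 28, 10, 6, 27, 5, 21.

10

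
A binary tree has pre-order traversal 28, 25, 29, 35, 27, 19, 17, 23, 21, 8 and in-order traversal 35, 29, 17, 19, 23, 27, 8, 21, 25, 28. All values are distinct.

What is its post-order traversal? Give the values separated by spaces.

35 17 23 19 8 21 27 29 25 28

The first element of pre-order is the root; it splits in-order into left and right subtrees.
Root 28: left subtree has 9 nodes {35, 29, 17, 19, 23, 27, 8, 21, 25}, right has 0 { }.
  Root 25: left subtree has 8 nodes {35, 29, 17, 19, 23, 27, 8, 21}, right has 0 { }.
    Root 29: left subtree has 1 node {35}, right has 6 {17, 19, 23, 27, 8, 21}.
      Root 27: left subtree has 3 nodes {17, 19, 23}, right has 2 {8, 21}.
        Root 19: left subtree has 1 node {17}, right has 1 {23}.
        Root 21: left subtree has 1 node {8}, right has 0 { }.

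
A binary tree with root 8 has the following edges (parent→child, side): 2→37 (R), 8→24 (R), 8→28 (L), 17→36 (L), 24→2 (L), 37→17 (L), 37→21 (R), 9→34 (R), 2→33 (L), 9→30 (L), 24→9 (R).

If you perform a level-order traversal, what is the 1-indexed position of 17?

Level-order visits nodes level by level from the root, left to right within each level.
Level 0: 8
Level 1: 28, 24
Level 2: 2, 9
Level 3: 33, 37, 30, 34
Level 4: 17, 21
Level 5: 36
Full level-order sequence: 8, 28, 24, 2, 9, 33, 37, 30, 34, 17, 21, 36.

10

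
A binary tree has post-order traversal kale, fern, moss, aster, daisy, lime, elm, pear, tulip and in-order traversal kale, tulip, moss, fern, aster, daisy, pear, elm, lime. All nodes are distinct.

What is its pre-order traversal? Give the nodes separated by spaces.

The last element of post-order is the root; it splits in-order into left and right subtrees.
Root tulip: left subtree has 1 node {kale}, right has 7 {moss, fern, aster, daisy, pear, elm, lime}.
  Root pear: left subtree has 4 nodes {moss, fern, aster, daisy}, right has 2 {elm, lime}.
    Root daisy: left subtree has 3 nodes {moss, fern, aster}, right has 0 { }.
      Root aster: left subtree has 2 nodes {moss, fern}, right has 0 { }.
        Root moss: left subtree has 0 nodes { }, right has 1 {fern}.
    Root elm: left subtree has 0 nodes { }, right has 1 {lime}.

tulip kale pear daisy aster moss fern elm lime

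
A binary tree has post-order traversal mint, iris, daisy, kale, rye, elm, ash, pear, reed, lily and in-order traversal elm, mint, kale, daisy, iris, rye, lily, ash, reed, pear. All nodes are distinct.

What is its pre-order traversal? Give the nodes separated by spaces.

lily elm rye kale mint daisy iris reed ash pear

The last element of post-order is the root; it splits in-order into left and right subtrees.
Root lily: left subtree has 6 nodes {elm, mint, kale, daisy, iris, rye}, right has 3 {ash, reed, pear}.
  Root elm: left subtree has 0 nodes { }, right has 5 {mint, kale, daisy, iris, rye}.
    Root rye: left subtree has 4 nodes {mint, kale, daisy, iris}, right has 0 { }.
      Root kale: left subtree has 1 node {mint}, right has 2 {daisy, iris}.
        Root daisy: left subtree has 0 nodes { }, right has 1 {iris}.
  Root reed: left subtree has 1 node {ash}, right has 1 {pear}.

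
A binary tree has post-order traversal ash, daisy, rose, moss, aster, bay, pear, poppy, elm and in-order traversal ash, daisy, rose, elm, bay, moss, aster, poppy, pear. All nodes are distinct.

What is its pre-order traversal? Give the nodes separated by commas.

elm, rose, daisy, ash, poppy, bay, aster, moss, pear

The last element of post-order is the root; it splits in-order into left and right subtrees.
Root elm: left subtree has 3 nodes {ash, daisy, rose}, right has 5 {bay, moss, aster, poppy, pear}.
  Root rose: left subtree has 2 nodes {ash, daisy}, right has 0 { }.
    Root daisy: left subtree has 1 node {ash}, right has 0 { }.
  Root poppy: left subtree has 3 nodes {bay, moss, aster}, right has 1 {pear}.
    Root bay: left subtree has 0 nodes { }, right has 2 {moss, aster}.
      Root aster: left subtree has 1 node {moss}, right has 0 { }.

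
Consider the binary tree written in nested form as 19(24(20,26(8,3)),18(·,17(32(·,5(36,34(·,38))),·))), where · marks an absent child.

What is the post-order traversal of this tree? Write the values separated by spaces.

20 8 3 26 24 36 38 34 5 32 17 18 19

Post-order visits the left subtree, then the right subtree, then the node.
At 19: go left to 24.
  At 24: go left to 20.
    20 is a leaf — visit 20.
  At 24: go right to 26.
    At 26: go left to 8.
      8 is a leaf — visit 8.
    At 26: go right to 3.
      3 is a leaf — visit 3.
    Visit 26.
  Visit 24.
At 19: go right to 18.
  At 18: no left child.
  At 18: go right to 17.
    At 17: go left to 32.
      At 32: no left child.
      At 32: go right to 5.
        At 5: go left to 36.
          36 is a leaf — visit 36.
        At 5: go right to 34.
          At 34: no left child.
          At 34: go right to 38.
            38 is a leaf — visit 38.
          Visit 34.
        Visit 5.
      Visit 32.
    At 17: no right child.
    Visit 17.
  Visit 18.
Visit 19.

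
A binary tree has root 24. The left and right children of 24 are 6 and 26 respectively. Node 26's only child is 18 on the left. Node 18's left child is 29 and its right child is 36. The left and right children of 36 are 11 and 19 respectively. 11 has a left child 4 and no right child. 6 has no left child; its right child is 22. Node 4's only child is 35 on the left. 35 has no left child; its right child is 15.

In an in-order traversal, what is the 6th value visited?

35

In-order visits the left subtree, then the node, then the right subtree.
At 24: go left to 6.
  At 6: no left child.
  Visit 6.
  At 6: go right to 22.
    22 is a leaf — visit 22.
Visit 24.
At 24: go right to 26.
  At 26: go left to 18.
    At 18: go left to 29.
      29 is a leaf — visit 29.
    Visit 18.
    At 18: go right to 36.
      At 36: go left to 11.
        At 11: go left to 4.
          At 4: go left to 35.
            At 35: no left child.
            Visit 35.
            At 35: go right to 15.
              15 is a leaf — visit 15.
          Visit 4.
          At 4: no right child.
        Visit 11.
        At 11: no right child.
      Visit 36.
      At 36: go right to 19.
        19 is a leaf — visit 19.
  Visit 26.
  At 26: no right child.
Full in-order sequence: 6, 22, 24, 29, 18, 35, 15, 4, 11, 36, 19, 26.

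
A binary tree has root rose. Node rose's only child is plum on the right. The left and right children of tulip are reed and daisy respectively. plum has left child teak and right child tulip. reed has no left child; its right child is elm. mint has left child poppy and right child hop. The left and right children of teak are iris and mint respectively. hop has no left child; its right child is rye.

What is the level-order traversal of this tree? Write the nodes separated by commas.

rose, plum, teak, tulip, iris, mint, reed, daisy, poppy, hop, elm, rye

Level-order visits nodes level by level from the root, left to right within each level.
Level 0: rose
Level 1: plum
Level 2: teak, tulip
Level 3: iris, mint, reed, daisy
Level 4: poppy, hop, elm
Level 5: rye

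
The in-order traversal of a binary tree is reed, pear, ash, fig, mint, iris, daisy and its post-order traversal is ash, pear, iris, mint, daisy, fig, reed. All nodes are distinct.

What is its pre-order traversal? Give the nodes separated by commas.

reed, fig, pear, ash, daisy, mint, iris

The last element of post-order is the root; it splits in-order into left and right subtrees.
Root reed: left subtree has 0 nodes { }, right has 6 {pear, ash, fig, mint, iris, daisy}.
  Root fig: left subtree has 2 nodes {pear, ash}, right has 3 {mint, iris, daisy}.
    Root pear: left subtree has 0 nodes { }, right has 1 {ash}.
    Root daisy: left subtree has 2 nodes {mint, iris}, right has 0 { }.
      Root mint: left subtree has 0 nodes { }, right has 1 {iris}.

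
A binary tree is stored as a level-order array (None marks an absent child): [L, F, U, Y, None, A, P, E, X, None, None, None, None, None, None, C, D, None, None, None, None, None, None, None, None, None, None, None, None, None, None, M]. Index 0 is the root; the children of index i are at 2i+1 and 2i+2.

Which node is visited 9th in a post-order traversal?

P

Post-order visits the left subtree, then the right subtree, then the node.
At L: go left to F.
  At F: go left to Y.
    At Y: go left to E.
      At E: go left to C.
        At C: go left to M.
          M is a leaf — visit M.
        At C: no right child.
        Visit C.
      At E: go right to D.
        D is a leaf — visit D.
      Visit E.
    At Y: go right to X.
      X is a leaf — visit X.
    Visit Y.
  At F: no right child.
  Visit F.
At L: go right to U.
  At U: go left to A.
    A is a leaf — visit A.
  At U: go right to P.
    P is a leaf — visit P.
  Visit U.
Visit L.
Full post-order sequence: M, C, D, E, X, Y, F, A, P, U, L.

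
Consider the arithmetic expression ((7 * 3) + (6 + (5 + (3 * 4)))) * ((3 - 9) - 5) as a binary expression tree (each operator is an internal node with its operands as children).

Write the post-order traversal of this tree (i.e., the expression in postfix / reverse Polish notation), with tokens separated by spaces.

7 3 * 6 5 3 4 * + + + 3 9 - 5 - *

Post-order on an expression tree gives postfix notation: for each operator, emit left operand, right operand, then the operator.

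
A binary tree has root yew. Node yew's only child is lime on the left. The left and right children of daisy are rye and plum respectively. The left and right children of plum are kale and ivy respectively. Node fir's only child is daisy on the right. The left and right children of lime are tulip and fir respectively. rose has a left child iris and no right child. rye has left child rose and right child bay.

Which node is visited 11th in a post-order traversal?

lime

Post-order visits the left subtree, then the right subtree, then the node.
At yew: go left to lime.
  At lime: go left to tulip.
    tulip is a leaf — visit tulip.
  At lime: go right to fir.
    At fir: no left child.
    At fir: go right to daisy.
      At daisy: go left to rye.
        At rye: go left to rose.
          At rose: go left to iris.
            iris is a leaf — visit iris.
          At rose: no right child.
          Visit rose.
        At rye: go right to bay.
          bay is a leaf — visit bay.
        Visit rye.
      At daisy: go right to plum.
        At plum: go left to kale.
          kale is a leaf — visit kale.
        At plum: go right to ivy.
          ivy is a leaf — visit ivy.
        Visit plum.
      Visit daisy.
    Visit fir.
  Visit lime.
At yew: no right child.
Visit yew.
Full post-order sequence: tulip, iris, rose, bay, rye, kale, ivy, plum, daisy, fir, lime, yew.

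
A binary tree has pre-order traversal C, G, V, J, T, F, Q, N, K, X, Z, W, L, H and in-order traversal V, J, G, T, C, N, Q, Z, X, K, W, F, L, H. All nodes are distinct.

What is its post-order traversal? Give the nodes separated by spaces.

J V T G N Z X W K Q H L F C

The first element of pre-order is the root; it splits in-order into left and right subtrees.
Root C: left subtree has 4 nodes {V, J, G, T}, right has 9 {N, Q, Z, X, K, W, F, L, H}.
  Root G: left subtree has 2 nodes {V, J}, right has 1 {T}.
    Root V: left subtree has 0 nodes { }, right has 1 {J}.
  Root F: left subtree has 6 nodes {N, Q, Z, X, K, W}, right has 2 {L, H}.
    Root Q: left subtree has 1 node {N}, right has 4 {Z, X, K, W}.
      Root K: left subtree has 2 nodes {Z, X}, right has 1 {W}.
        Root X: left subtree has 1 node {Z}, right has 0 { }.
    Root L: left subtree has 0 nodes { }, right has 1 {H}.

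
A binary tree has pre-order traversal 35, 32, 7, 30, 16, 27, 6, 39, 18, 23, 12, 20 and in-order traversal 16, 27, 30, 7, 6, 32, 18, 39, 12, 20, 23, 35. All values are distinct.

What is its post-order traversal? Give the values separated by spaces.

27 16 30 6 7 18 20 12 23 39 32 35

The first element of pre-order is the root; it splits in-order into left and right subtrees.
Root 35: left subtree has 11 nodes {16, 27, 30, 7, 6, 32, 18, 39, 12, 20, 23}, right has 0 { }.
  Root 32: left subtree has 5 nodes {16, 27, 30, 7, 6}, right has 5 {18, 39, 12, 20, 23}.
    Root 7: left subtree has 3 nodes {16, 27, 30}, right has 1 {6}.
      Root 30: left subtree has 2 nodes {16, 27}, right has 0 { }.
        Root 16: left subtree has 0 nodes { }, right has 1 {27}.
    Root 39: left subtree has 1 node {18}, right has 3 {12, 20, 23}.
      Root 23: left subtree has 2 nodes {12, 20}, right has 0 { }.
        Root 12: left subtree has 0 nodes { }, right has 1 {20}.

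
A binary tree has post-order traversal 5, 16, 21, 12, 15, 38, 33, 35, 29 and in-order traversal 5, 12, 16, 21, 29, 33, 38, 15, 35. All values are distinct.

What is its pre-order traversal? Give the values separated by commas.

29, 12, 5, 21, 16, 35, 33, 38, 15

The last element of post-order is the root; it splits in-order into left and right subtrees.
Root 29: left subtree has 4 nodes {5, 12, 16, 21}, right has 4 {33, 38, 15, 35}.
  Root 12: left subtree has 1 node {5}, right has 2 {16, 21}.
    Root 21: left subtree has 1 node {16}, right has 0 { }.
  Root 35: left subtree has 3 nodes {33, 38, 15}, right has 0 { }.
    Root 33: left subtree has 0 nodes { }, right has 2 {38, 15}.
      Root 38: left subtree has 0 nodes { }, right has 1 {15}.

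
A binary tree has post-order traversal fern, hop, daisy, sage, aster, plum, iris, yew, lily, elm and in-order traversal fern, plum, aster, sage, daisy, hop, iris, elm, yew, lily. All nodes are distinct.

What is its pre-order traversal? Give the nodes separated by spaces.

elm iris plum fern aster sage daisy hop lily yew

The last element of post-order is the root; it splits in-order into left and right subtrees.
Root elm: left subtree has 7 nodes {fern, plum, aster, sage, daisy, hop, iris}, right has 2 {yew, lily}.
  Root iris: left subtree has 6 nodes {fern, plum, aster, sage, daisy, hop}, right has 0 { }.
    Root plum: left subtree has 1 node {fern}, right has 4 {aster, sage, daisy, hop}.
      Root aster: left subtree has 0 nodes { }, right has 3 {sage, daisy, hop}.
        Root sage: left subtree has 0 nodes { }, right has 2 {daisy, hop}.
          Root daisy: left subtree has 0 nodes { }, right has 1 {hop}.
  Root lily: left subtree has 1 node {yew}, right has 0 { }.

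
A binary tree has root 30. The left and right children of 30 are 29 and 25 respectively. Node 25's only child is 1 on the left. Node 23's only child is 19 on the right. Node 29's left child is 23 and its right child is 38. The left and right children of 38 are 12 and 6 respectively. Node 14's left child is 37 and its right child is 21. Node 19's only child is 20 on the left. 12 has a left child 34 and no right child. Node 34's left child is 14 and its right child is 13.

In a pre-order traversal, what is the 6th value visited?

Pre-order visits the node, then its left subtree, then its right subtree.
Visit 30.
At 30: go left to 29.
  Visit 29.
  At 29: go left to 23.
    Visit 23.
    At 23: no left child.
    At 23: go right to 19.
      Visit 19.
      At 19: go left to 20.
        20 is a leaf — visit 20.
      At 19: no right child.
  At 29: go right to 38.
    Visit 38.
    At 38: go left to 12.
      Visit 12.
      At 12: go left to 34.
        Visit 34.
        At 34: go left to 14.
          Visit 14.
          At 14: go left to 37.
            37 is a leaf — visit 37.
          At 14: go right to 21.
            21 is a leaf — visit 21.
        At 34: go right to 13.
          13 is a leaf — visit 13.
      At 12: no right child.
    At 38: go right to 6.
      6 is a leaf — visit 6.
At 30: go right to 25.
  Visit 25.
  At 25: go left to 1.
    1 is a leaf — visit 1.
  At 25: no right child.
Full pre-order sequence: 30, 29, 23, 19, 20, 38, 12, 34, 14, 37, 21, 13, 6, 25, 1.

38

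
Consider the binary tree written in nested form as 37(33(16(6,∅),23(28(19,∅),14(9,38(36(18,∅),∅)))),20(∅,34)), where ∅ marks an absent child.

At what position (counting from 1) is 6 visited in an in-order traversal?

1

In-order visits the left subtree, then the node, then the right subtree.
At 37: go left to 33.
  At 33: go left to 16.
    At 16: go left to 6.
      6 is a leaf — visit 6.
    Visit 16.
    At 16: no right child.
  Visit 33.
  At 33: go right to 23.
    At 23: go left to 28.
      At 28: go left to 19.
        19 is a leaf — visit 19.
      Visit 28.
      At 28: no right child.
    Visit 23.
    At 23: go right to 14.
      At 14: go left to 9.
        9 is a leaf — visit 9.
      Visit 14.
      At 14: go right to 38.
        At 38: go left to 36.
          At 36: go left to 18.
            18 is a leaf — visit 18.
          Visit 36.
          At 36: no right child.
        Visit 38.
        At 38: no right child.
Visit 37.
At 37: go right to 20.
  At 20: no left child.
  Visit 20.
  At 20: go right to 34.
    34 is a leaf — visit 34.
Full in-order sequence: 6, 16, 33, 19, 28, 23, 9, 14, 18, 36, 38, 37, 20, 34.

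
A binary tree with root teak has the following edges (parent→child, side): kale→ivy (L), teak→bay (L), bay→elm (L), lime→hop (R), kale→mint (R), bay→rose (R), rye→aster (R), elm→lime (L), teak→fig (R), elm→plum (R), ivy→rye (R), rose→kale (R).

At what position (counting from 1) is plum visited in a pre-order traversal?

Pre-order visits the node, then its left subtree, then its right subtree.
Visit teak.
At teak: go left to bay.
  Visit bay.
  At bay: go left to elm.
    Visit elm.
    At elm: go left to lime.
      Visit lime.
      At lime: no left child.
      At lime: go right to hop.
        hop is a leaf — visit hop.
    At elm: go right to plum.
      plum is a leaf — visit plum.
  At bay: go right to rose.
    Visit rose.
    At rose: no left child.
    At rose: go right to kale.
      Visit kale.
      At kale: go left to ivy.
        Visit ivy.
        At ivy: no left child.
        At ivy: go right to rye.
          Visit rye.
          At rye: no left child.
          At rye: go right to aster.
            aster is a leaf — visit aster.
      At kale: go right to mint.
        mint is a leaf — visit mint.
At teak: go right to fig.
  fig is a leaf — visit fig.
Full pre-order sequence: teak, bay, elm, lime, hop, plum, rose, kale, ivy, rye, aster, mint, fig.

6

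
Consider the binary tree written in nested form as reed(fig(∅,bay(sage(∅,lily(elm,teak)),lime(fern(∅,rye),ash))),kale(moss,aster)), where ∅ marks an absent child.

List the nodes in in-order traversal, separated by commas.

fig, sage, elm, lily, teak, bay, fern, rye, lime, ash, reed, moss, kale, aster

In-order visits the left subtree, then the node, then the right subtree.
At reed: go left to fig.
  At fig: no left child.
  Visit fig.
  At fig: go right to bay.
    At bay: go left to sage.
      At sage: no left child.
      Visit sage.
      At sage: go right to lily.
        At lily: go left to elm.
          elm is a leaf — visit elm.
        Visit lily.
        At lily: go right to teak.
          teak is a leaf — visit teak.
    Visit bay.
    At bay: go right to lime.
      At lime: go left to fern.
        At fern: no left child.
        Visit fern.
        At fern: go right to rye.
          rye is a leaf — visit rye.
      Visit lime.
      At lime: go right to ash.
        ash is a leaf — visit ash.
Visit reed.
At reed: go right to kale.
  At kale: go left to moss.
    moss is a leaf — visit moss.
  Visit kale.
  At kale: go right to aster.
    aster is a leaf — visit aster.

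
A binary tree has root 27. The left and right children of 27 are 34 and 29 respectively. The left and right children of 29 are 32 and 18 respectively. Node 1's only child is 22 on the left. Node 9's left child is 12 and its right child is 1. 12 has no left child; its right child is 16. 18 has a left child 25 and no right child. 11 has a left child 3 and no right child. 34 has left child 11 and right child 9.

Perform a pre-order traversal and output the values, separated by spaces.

27 34 11 3 9 12 16 1 22 29 32 18 25

Pre-order visits the node, then its left subtree, then its right subtree.
Visit 27.
At 27: go left to 34.
  Visit 34.
  At 34: go left to 11.
    Visit 11.
    At 11: go left to 3.
      3 is a leaf — visit 3.
    At 11: no right child.
  At 34: go right to 9.
    Visit 9.
    At 9: go left to 12.
      Visit 12.
      At 12: no left child.
      At 12: go right to 16.
        16 is a leaf — visit 16.
    At 9: go right to 1.
      Visit 1.
      At 1: go left to 22.
        22 is a leaf — visit 22.
      At 1: no right child.
At 27: go right to 29.
  Visit 29.
  At 29: go left to 32.
    32 is a leaf — visit 32.
  At 29: go right to 18.
    Visit 18.
    At 18: go left to 25.
      25 is a leaf — visit 25.
    At 18: no right child.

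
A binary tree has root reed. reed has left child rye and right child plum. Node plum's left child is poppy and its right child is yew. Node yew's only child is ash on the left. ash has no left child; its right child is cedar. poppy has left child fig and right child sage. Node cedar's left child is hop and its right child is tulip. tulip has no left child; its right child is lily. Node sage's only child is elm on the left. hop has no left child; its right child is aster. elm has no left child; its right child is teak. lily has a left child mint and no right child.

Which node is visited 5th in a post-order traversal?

Post-order visits the left subtree, then the right subtree, then the node.
At reed: go left to rye.
  rye is a leaf — visit rye.
At reed: go right to plum.
  At plum: go left to poppy.
    At poppy: go left to fig.
      fig is a leaf — visit fig.
    At poppy: go right to sage.
      At sage: go left to elm.
        At elm: no left child.
        At elm: go right to teak.
          teak is a leaf — visit teak.
        Visit elm.
      At sage: no right child.
      Visit sage.
    Visit poppy.
  At plum: go right to yew.
    At yew: go left to ash.
      At ash: no left child.
      At ash: go right to cedar.
        At cedar: go left to hop.
          At hop: no left child.
          At hop: go right to aster.
            aster is a leaf — visit aster.
          Visit hop.
        At cedar: go right to tulip.
          At tulip: no left child.
          At tulip: go right to lily.
            At lily: go left to mint.
              mint is a leaf — visit mint.
            At lily: no right child.
            Visit lily.
          Visit tulip.
        Visit cedar.
      Visit ash.
    At yew: no right child.
    Visit yew.
  Visit plum.
Visit reed.
Full post-order sequence: rye, fig, teak, elm, sage, poppy, aster, hop, mint, lily, tulip, cedar, ash, yew, plum, reed.

sage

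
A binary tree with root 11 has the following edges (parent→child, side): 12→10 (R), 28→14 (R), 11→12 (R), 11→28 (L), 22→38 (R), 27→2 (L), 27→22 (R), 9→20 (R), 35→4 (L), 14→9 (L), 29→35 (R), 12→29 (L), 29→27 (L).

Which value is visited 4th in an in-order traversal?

In-order visits the left subtree, then the node, then the right subtree.
At 11: go left to 28.
  At 28: no left child.
  Visit 28.
  At 28: go right to 14.
    At 14: go left to 9.
      At 9: no left child.
      Visit 9.
      At 9: go right to 20.
        20 is a leaf — visit 20.
    Visit 14.
    At 14: no right child.
Visit 11.
At 11: go right to 12.
  At 12: go left to 29.
    At 29: go left to 27.
      At 27: go left to 2.
        2 is a leaf — visit 2.
      Visit 27.
      At 27: go right to 22.
        At 22: no left child.
        Visit 22.
        At 22: go right to 38.
          38 is a leaf — visit 38.
    Visit 29.
    At 29: go right to 35.
      At 35: go left to 4.
        4 is a leaf — visit 4.
      Visit 35.
      At 35: no right child.
  Visit 12.
  At 12: go right to 10.
    10 is a leaf — visit 10.
Full in-order sequence: 28, 9, 20, 14, 11, 2, 27, 22, 38, 29, 4, 35, 12, 10.

14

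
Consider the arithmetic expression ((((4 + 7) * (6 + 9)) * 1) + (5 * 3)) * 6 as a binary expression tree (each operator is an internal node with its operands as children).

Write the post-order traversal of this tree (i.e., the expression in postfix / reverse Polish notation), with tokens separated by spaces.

Post-order on an expression tree gives postfix notation: for each operator, emit left operand, right operand, then the operator.

4 7 + 6 9 + * 1 * 5 3 * + 6 *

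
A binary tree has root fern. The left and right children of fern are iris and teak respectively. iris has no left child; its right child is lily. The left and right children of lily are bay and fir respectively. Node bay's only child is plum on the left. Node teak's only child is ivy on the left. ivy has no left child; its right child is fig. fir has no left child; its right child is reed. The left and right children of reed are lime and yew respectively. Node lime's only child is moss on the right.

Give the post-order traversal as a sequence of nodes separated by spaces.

Post-order visits the left subtree, then the right subtree, then the node.
At fern: go left to iris.
  At iris: no left child.
  At iris: go right to lily.
    At lily: go left to bay.
      At bay: go left to plum.
        plum is a leaf — visit plum.
      At bay: no right child.
      Visit bay.
    At lily: go right to fir.
      At fir: no left child.
      At fir: go right to reed.
        At reed: go left to lime.
          At lime: no left child.
          At lime: go right to moss.
            moss is a leaf — visit moss.
          Visit lime.
        At reed: go right to yew.
          yew is a leaf — visit yew.
        Visit reed.
      Visit fir.
    Visit lily.
  Visit iris.
At fern: go right to teak.
  At teak: go left to ivy.
    At ivy: no left child.
    At ivy: go right to fig.
      fig is a leaf — visit fig.
    Visit ivy.
  At teak: no right child.
  Visit teak.
Visit fern.

plum bay moss lime yew reed fir lily iris fig ivy teak fern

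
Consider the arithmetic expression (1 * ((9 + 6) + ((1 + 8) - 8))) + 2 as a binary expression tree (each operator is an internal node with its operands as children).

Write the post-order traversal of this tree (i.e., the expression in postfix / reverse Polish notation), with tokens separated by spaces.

1 9 6 + 1 8 + 8 - + * 2 +

Post-order on an expression tree gives postfix notation: for each operator, emit left operand, right operand, then the operator.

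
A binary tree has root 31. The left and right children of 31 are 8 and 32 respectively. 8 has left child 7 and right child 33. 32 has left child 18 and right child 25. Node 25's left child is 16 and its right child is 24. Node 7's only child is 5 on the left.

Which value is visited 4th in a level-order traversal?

7

Level-order visits nodes level by level from the root, left to right within each level.
Level 0: 31
Level 1: 8, 32
Level 2: 7, 33, 18, 25
Level 3: 5, 16, 24
Full level-order sequence: 31, 8, 32, 7, 33, 18, 25, 5, 16, 24.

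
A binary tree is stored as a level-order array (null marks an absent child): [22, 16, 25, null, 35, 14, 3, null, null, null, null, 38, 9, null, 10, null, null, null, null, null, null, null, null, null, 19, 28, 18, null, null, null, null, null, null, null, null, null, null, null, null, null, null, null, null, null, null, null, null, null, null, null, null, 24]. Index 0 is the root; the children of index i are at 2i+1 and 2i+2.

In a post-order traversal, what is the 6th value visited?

28

Post-order visits the left subtree, then the right subtree, then the node.
At 22: go left to 16.
  At 16: no left child.
  At 16: go right to 35.
    35 is a leaf — visit 35.
  Visit 16.
At 22: go right to 25.
  At 25: go left to 14.
    At 14: go left to 38.
      At 38: no left child.
      At 38: go right to 19.
        19 is a leaf — visit 19.
      Visit 38.
    At 14: go right to 9.
      At 9: go left to 28.
        At 28: go left to 24.
          24 is a leaf — visit 24.
        At 28: no right child.
        Visit 28.
      At 9: go right to 18.
        18 is a leaf — visit 18.
      Visit 9.
    Visit 14.
  At 25: go right to 3.
    At 3: no left child.
    At 3: go right to 10.
      10 is a leaf — visit 10.
    Visit 3.
  Visit 25.
Visit 22.
Full post-order sequence: 35, 16, 19, 38, 24, 28, 18, 9, 14, 10, 3, 25, 22.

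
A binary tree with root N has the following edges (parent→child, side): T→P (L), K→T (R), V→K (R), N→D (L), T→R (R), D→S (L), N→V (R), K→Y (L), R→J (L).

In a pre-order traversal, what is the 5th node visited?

Pre-order visits the node, then its left subtree, then its right subtree.
Visit N.
At N: go left to D.
  Visit D.
  At D: go left to S.
    S is a leaf — visit S.
  At D: no right child.
At N: go right to V.
  Visit V.
  At V: no left child.
  At V: go right to K.
    Visit K.
    At K: go left to Y.
      Y is a leaf — visit Y.
    At K: go right to T.
      Visit T.
      At T: go left to P.
        P is a leaf — visit P.
      At T: go right to R.
        Visit R.
        At R: go left to J.
          J is a leaf — visit J.
        At R: no right child.
Full pre-order sequence: N, D, S, V, K, Y, T, P, R, J.

K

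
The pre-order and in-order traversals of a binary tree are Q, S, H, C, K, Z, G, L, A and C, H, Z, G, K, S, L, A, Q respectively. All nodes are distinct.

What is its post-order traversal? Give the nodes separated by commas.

C, G, Z, K, H, A, L, S, Q

The first element of pre-order is the root; it splits in-order into left and right subtrees.
Root Q: left subtree has 8 nodes {C, H, Z, G, K, S, L, A}, right has 0 { }.
  Root S: left subtree has 5 nodes {C, H, Z, G, K}, right has 2 {L, A}.
    Root H: left subtree has 1 node {C}, right has 3 {Z, G, K}.
      Root K: left subtree has 2 nodes {Z, G}, right has 0 { }.
        Root Z: left subtree has 0 nodes { }, right has 1 {G}.
    Root L: left subtree has 0 nodes { }, right has 1 {A}.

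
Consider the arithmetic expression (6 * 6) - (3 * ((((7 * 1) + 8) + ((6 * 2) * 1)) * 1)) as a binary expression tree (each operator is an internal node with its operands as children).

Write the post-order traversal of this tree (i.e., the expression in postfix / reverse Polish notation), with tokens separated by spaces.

6 6 * 3 7 1 * 8 + 6 2 * 1 * + 1 * * -

Post-order on an expression tree gives postfix notation: for each operator, emit left operand, right operand, then the operator.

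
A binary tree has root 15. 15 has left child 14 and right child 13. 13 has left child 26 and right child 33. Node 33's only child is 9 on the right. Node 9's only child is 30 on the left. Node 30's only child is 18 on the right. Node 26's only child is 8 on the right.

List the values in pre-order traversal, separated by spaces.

15 14 13 26 8 33 9 30 18

Pre-order visits the node, then its left subtree, then its right subtree.
Visit 15.
At 15: go left to 14.
  14 is a leaf — visit 14.
At 15: go right to 13.
  Visit 13.
  At 13: go left to 26.
    Visit 26.
    At 26: no left child.
    At 26: go right to 8.
      8 is a leaf — visit 8.
  At 13: go right to 33.
    Visit 33.
    At 33: no left child.
    At 33: go right to 9.
      Visit 9.
      At 9: go left to 30.
        Visit 30.
        At 30: no left child.
        At 30: go right to 18.
          18 is a leaf — visit 18.
      At 9: no right child.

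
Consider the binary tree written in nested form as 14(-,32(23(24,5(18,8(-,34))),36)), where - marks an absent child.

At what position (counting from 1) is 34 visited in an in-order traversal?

7

In-order visits the left subtree, then the node, then the right subtree.
At 14: no left child.
Visit 14.
At 14: go right to 32.
  At 32: go left to 23.
    At 23: go left to 24.
      24 is a leaf — visit 24.
    Visit 23.
    At 23: go right to 5.
      At 5: go left to 18.
        18 is a leaf — visit 18.
      Visit 5.
      At 5: go right to 8.
        At 8: no left child.
        Visit 8.
        At 8: go right to 34.
          34 is a leaf — visit 34.
  Visit 32.
  At 32: go right to 36.
    36 is a leaf — visit 36.
Full in-order sequence: 14, 24, 23, 18, 5, 8, 34, 32, 36.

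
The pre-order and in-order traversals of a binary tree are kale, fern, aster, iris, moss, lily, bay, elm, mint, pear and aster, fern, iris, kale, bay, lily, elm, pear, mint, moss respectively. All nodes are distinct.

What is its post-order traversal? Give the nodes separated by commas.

The first element of pre-order is the root; it splits in-order into left and right subtrees.
Root kale: left subtree has 3 nodes {aster, fern, iris}, right has 6 {bay, lily, elm, pear, mint, moss}.
  Root fern: left subtree has 1 node {aster}, right has 1 {iris}.
  Root moss: left subtree has 5 nodes {bay, lily, elm, pear, mint}, right has 0 { }.
    Root lily: left subtree has 1 node {bay}, right has 3 {elm, pear, mint}.
      Root elm: left subtree has 0 nodes { }, right has 2 {pear, mint}.
        Root mint: left subtree has 1 node {pear}, right has 0 { }.

aster, iris, fern, bay, pear, mint, elm, lily, moss, kale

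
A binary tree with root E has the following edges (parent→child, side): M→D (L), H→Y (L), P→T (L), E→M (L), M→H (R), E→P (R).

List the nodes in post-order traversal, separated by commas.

Post-order visits the left subtree, then the right subtree, then the node.
At E: go left to M.
  At M: go left to D.
    D is a leaf — visit D.
  At M: go right to H.
    At H: go left to Y.
      Y is a leaf — visit Y.
    At H: no right child.
    Visit H.
  Visit M.
At E: go right to P.
  At P: go left to T.
    T is a leaf — visit T.
  At P: no right child.
  Visit P.
Visit E.

D, Y, H, M, T, P, E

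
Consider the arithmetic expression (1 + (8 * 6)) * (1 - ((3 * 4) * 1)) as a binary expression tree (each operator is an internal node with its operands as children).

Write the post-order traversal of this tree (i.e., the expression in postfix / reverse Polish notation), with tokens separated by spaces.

1 8 6 * + 1 3 4 * 1 * - *

Post-order on an expression tree gives postfix notation: for each operator, emit left operand, right operand, then the operator.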